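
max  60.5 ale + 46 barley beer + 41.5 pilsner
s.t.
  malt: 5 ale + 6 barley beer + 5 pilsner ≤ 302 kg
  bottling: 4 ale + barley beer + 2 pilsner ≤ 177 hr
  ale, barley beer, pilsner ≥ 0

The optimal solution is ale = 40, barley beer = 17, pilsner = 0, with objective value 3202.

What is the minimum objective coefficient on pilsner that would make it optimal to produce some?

At the optimum: malt uses 302 of 302 (binding); bottling uses 177 of 177 (binding).
Dual feasibility on the basic columns requires 5·y_malt + 4·y_bottling = 60.5, 6·y_malt + 1·y_bottling = 46.
Solving: y_malt = 6.5, y_bottling = 7.
pilsner enters the basis when its profit ≥ yᵀa₃ = 6.5·5 + 7·2 = 46.5.

46.5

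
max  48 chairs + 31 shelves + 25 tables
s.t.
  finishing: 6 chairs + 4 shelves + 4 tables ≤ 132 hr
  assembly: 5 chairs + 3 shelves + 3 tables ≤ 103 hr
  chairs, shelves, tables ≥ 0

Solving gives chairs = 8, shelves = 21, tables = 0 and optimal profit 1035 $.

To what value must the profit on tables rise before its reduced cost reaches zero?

Both finishing and assembly are binding at x*.
Dual feasibility on the basic columns requires 6·y_finishing + 5·y_assembly = 48, 4·y_finishing + 3·y_assembly = 31.
→ y_finishing = 5.5 and y_assembly = 3.
tables enters the basis when its profit ≥ yᵀa₃ = 5.5·4 + 3·3 = 31.

31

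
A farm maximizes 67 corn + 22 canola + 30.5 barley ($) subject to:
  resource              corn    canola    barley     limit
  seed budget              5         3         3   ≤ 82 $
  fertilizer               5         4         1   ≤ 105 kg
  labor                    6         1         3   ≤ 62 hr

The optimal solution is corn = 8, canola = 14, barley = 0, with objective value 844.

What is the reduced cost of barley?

-5.5

At the optimum: seed budget uses 82 of 82 (binding); fertilizer uses 96 of 105 (slack = 9); labor uses 62 of 62 (binding).
Slack constraints have shadow price 0 (complementary slackness).
Dual feasibility on the basic columns requires 5·y_seed budget + 6·y_labor = 67, 3·y_seed budget + 1·y_labor = 22.
Solving: y_seed budget = 5, y_labor = 7.
Reduced cost of barley: c₃ − yᵀa₃ = 30.5 − (5·3 + 7·3) = 30.5 − 36 = -5.5.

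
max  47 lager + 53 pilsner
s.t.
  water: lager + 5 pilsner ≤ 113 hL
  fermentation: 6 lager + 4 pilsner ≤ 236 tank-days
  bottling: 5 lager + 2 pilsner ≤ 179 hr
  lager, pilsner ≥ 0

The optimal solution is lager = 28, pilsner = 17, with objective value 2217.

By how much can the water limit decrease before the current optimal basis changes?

16.25

Binding constraints: water, fermentation. The basis is B = [[1,5],[6,4]] with det -26.
Per unit decrease in water, x* moves by d = (0.1538, -0.2308).
The basis stays optimal until bottling becomes binding; allowable decrease = 16.25 hL.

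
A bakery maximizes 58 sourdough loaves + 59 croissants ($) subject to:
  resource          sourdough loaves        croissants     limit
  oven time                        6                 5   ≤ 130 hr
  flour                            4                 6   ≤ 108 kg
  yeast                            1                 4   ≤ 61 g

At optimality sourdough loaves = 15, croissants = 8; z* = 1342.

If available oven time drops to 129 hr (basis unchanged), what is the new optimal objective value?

1335

Check each constraint at x*: oven time 130/130 (tight); flour 108/108 (tight); yeast 47/61 (slack 14).
Since yeast is not tight, its dual is 0.
From A_Bᵀ y = c: 6·y_oven time + 4·y_flour = 58; 5·y_oven time + 6·y_flour = 59.
→ y_oven time = 7 and y_flour = 4.
Δz = y_oven time·Δb = 7 × (-1) = -7, so new z* = 1342 − 7 = 1335.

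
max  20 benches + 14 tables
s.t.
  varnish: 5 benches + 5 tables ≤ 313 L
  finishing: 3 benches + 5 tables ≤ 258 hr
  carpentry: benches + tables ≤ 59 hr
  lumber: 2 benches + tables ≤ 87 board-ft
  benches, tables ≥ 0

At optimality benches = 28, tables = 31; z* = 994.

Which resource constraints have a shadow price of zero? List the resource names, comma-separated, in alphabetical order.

varnish: 295/313 (slack 18)
finishing: 239/258 (slack 19)
carpentry: 59/59 (binding)
lumber: 87/87 (binding)
By complementary slackness, a constraint with positive slack has shadow price 0 → finishing, varnish.

finishing, varnish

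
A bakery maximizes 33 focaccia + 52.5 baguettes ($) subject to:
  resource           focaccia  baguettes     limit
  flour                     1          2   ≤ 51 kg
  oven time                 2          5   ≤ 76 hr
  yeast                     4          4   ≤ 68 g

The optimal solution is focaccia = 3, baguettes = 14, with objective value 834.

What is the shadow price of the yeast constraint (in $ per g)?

5

Binding: oven time and yeast. Non-binding: flour (20 unused).
Since flour is not tight, its dual is 0.
From A_Bᵀ y = c: 2·y_oven time + 4·y_yeast = 33; 5·y_oven time + 4·y_yeast = 52.5.
This yields shadow prices y_oven time = 6.5, y_yeast = 5.
Shadow price of yeast = 5.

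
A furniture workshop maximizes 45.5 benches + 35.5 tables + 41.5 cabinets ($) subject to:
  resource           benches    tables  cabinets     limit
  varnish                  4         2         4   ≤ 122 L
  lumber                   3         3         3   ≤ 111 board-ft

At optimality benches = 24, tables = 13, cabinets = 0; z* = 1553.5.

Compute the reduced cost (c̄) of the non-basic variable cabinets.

-4

At the optimum: varnish uses 122 of 122 (binding); lumber uses 111 of 111 (binding).
The binding rows give the dual system: 4·y_varnish + 3·y_lumber = 45.5 and 2·y_varnish + 3·y_lumber = 35.5.
→ y_varnish = 5 and y_lumber = 8.5.
Reduced cost of cabinets: c₃ − yᵀa₃ = 41.5 − (5·4 + 8.5·3) = 41.5 − 45.5 = -4.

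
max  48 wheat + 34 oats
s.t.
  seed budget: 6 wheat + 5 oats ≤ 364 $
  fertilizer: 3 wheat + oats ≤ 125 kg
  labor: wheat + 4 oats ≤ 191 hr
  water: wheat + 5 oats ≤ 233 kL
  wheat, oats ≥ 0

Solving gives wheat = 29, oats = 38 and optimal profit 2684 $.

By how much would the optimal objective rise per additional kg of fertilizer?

At the optimum: seed budget uses 364 of 364 (binding); fertilizer uses 125 of 125 (binding); labor uses 181 of 191 (slack = 10); water uses 219 of 233 (slack = 14).
Since labor, water are not tight, their duals are 0.
The binding rows give the dual system: 6·y_seed budget + 3·y_fertilizer = 48 and 5·y_seed budget + 1·y_fertilizer = 34.
This yields shadow prices y_seed budget = 6, y_fertilizer = 4.
Shadow price of fertilizer = 4.

4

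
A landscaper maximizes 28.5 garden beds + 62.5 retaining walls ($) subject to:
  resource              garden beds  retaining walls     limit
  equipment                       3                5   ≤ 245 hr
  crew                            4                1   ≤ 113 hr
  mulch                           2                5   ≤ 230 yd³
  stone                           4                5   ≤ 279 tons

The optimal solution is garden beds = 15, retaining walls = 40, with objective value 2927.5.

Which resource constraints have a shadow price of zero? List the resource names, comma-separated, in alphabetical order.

crew, stone

equipment: 245/245 (binding)
crew: 100/113 (slack 13)
mulch: 230/230 (binding)
stone: 260/279 (slack 19)
By complementary slackness, a constraint with positive slack has shadow price 0 → crew, stone.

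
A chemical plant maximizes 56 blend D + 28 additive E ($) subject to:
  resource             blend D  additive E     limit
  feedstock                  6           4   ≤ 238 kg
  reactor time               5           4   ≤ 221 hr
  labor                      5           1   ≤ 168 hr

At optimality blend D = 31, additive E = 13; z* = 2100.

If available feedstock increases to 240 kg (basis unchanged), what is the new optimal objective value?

2112

Binding: feedstock and labor. Non-binding: reactor time (14 unused).
Since reactor time is not tight, its dual is 0.
From A_Bᵀ y = c: 6·y_feedstock + 5·y_labor = 56; 4·y_feedstock + 1·y_labor = 28.
→ y_feedstock = 6 and y_labor = 4.
Δz = y_feedstock·Δb = 6 × (2) = 12, so new z* = 2100 + 12 = 2112.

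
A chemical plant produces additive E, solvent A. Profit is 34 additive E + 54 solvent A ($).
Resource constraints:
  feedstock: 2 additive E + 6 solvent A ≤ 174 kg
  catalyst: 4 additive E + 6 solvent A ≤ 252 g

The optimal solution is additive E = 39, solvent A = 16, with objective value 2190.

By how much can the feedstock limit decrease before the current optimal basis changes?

48

Binding constraints: feedstock, catalyst. The basis is B = [[2,6],[4,6]] with det -12.
Per unit decrease in feedstock, x* moves by d = (0.5, -0.3333).
The basis stays optimal until solvent A reaches 0; allowable decrease = 48 kg.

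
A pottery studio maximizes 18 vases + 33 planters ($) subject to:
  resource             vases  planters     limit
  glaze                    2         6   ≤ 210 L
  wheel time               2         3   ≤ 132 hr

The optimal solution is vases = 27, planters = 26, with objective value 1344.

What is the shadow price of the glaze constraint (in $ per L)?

2

Both glaze and wheel time are binding at x*.
From A_Bᵀ y = c: 2·y_glaze + 2·y_wheel time = 18; 6·y_glaze + 3·y_wheel time = 33.
→ y_glaze = 2 and y_wheel time = 7.
Shadow price of glaze = 2.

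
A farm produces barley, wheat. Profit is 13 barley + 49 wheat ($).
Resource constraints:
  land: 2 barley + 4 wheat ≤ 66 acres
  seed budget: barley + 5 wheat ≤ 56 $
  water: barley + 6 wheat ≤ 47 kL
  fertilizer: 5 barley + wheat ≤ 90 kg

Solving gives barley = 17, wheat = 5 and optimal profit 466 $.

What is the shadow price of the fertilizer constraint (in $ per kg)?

Binding: water and fertilizer. Non-binding: land (12 unused), seed budget (14 unused).
By complementary slackness, y = 0 for the non-binding constraints.
From A_Bᵀ y = c: 1·y_water + 5·y_fertilizer = 13; 6·y_water + 1·y_fertilizer = 49.
This yields shadow prices y_water = 8, y_fertilizer = 1.
Shadow price of fertilizer = 1.

1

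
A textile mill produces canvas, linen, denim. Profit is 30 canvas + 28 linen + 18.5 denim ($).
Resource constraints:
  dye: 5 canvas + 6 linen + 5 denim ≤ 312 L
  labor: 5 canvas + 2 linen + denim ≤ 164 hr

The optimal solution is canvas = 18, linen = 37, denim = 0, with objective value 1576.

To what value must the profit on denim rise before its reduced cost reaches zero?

Both dye and labor are binding at x*.
Dual feasibility on the basic columns requires 5·y_dye + 5·y_labor = 30, 6·y_dye + 2·y_labor = 28.
→ y_dye = 4 and y_labor = 2.
denim enters the basis when its profit ≥ yᵀa₃ = 4·5 + 2·1 = 22.

22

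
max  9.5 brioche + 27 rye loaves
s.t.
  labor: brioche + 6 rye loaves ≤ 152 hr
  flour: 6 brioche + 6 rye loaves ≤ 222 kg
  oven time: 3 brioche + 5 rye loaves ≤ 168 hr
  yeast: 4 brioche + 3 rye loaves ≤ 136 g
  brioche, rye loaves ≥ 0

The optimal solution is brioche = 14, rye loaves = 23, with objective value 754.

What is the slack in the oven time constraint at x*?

oven time used = 3·14 + 5·23 = 157; slack = 168 − 157 = 11.

11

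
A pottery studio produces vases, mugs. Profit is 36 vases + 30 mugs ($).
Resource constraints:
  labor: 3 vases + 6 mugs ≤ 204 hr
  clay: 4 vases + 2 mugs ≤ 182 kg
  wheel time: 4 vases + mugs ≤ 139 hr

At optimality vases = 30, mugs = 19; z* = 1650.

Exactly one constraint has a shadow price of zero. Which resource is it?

labor: 204/204 (binding)
clay: 158/182 (slack 24)
wheel time: 139/139 (binding)
By complementary slackness, a constraint with positive slack has shadow price 0 → clay.

clay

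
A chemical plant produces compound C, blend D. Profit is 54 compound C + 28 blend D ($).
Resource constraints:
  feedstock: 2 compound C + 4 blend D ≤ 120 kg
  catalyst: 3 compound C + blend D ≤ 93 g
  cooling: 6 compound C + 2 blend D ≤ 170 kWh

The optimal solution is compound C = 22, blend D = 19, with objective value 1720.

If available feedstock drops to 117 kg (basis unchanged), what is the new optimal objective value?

1711

At the optimum: feedstock uses 120 of 120 (binding); catalyst uses 85 of 93 (slack = 8); cooling uses 170 of 170 (binding).
By complementary slackness, y = 0 for the non-binding constraint.
From A_Bᵀ y = c: 2·y_feedstock + 6·y_cooling = 54; 4·y_feedstock + 2·y_cooling = 28.
Solving: y_feedstock = 3, y_cooling = 8.
Δz = y_feedstock·Δb = 3 × (-3) = -9, so new z* = 1720 − 9 = 1711.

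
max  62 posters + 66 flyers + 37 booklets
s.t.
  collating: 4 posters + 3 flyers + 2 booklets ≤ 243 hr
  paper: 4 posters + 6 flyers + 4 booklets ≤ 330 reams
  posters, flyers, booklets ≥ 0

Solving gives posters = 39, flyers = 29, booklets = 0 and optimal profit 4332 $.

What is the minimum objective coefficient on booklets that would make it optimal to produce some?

44

Both collating and paper are binding at x*.
Dual feasibility on the basic columns requires 4·y_collating + 4·y_paper = 62, 3·y_collating + 6·y_paper = 66.
Solving: y_collating = 9, y_paper = 6.5.
booklets enters the basis when its profit ≥ yᵀa₃ = 9·2 + 6.5·4 = 44.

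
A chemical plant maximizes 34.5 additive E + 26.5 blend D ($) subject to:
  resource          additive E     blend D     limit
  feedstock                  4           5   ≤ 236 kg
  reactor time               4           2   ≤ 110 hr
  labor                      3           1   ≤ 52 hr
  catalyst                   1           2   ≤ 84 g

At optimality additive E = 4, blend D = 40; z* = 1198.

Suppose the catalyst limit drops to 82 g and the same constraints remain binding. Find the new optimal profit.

Binding: labor and catalyst. Non-binding: feedstock (20 unused), reactor time (14 unused).
Slack constraints have shadow price 0 (complementary slackness).
From A_Bᵀ y = c: 3·y_labor + 1·y_catalyst = 34.5; 1·y_labor + 2·y_catalyst = 26.5.
→ y_labor = 8.5 and y_catalyst = 9.
Δz = y_catalyst·Δb = 9 × (-2) = -18, so new z* = 1198 − 18 = 1180.

1180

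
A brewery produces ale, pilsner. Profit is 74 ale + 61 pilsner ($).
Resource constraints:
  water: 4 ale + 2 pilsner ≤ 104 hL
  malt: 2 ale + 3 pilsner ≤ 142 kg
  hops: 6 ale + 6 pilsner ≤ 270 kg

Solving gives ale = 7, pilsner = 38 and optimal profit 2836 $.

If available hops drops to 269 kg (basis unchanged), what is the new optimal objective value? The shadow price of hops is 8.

Δb = -1, so new z* = 2836 + (8)·(-1) = 2836 − 8 = 2828.

2828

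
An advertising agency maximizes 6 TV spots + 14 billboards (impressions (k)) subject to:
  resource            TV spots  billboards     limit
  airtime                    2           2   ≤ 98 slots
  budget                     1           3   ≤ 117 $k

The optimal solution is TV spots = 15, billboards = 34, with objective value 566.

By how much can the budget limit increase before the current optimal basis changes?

30

Binding constraints: airtime, budget. The basis is B = [[2,2],[1,3]] with det 4.
Per unit increase in budget, x* moves by d = (-0.5, 0.5).
The basis stays optimal until TV spots reaches 0; allowable increase = 30 $k.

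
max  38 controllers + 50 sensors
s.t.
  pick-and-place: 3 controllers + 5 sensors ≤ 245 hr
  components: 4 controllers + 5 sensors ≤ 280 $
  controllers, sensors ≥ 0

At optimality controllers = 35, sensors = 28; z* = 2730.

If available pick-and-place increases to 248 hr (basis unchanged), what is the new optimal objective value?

Both pick-and-place and components are binding at x*.
Dual feasibility on the basic columns requires 3·y_pick-and-place + 4·y_components = 38, 5·y_pick-and-place + 5·y_components = 50.
→ y_pick-and-place = 2 and y_components = 8.
Δz = y_pick-and-place·Δb = 2 × (3) = 6, so new z* = 2730 + 6 = 2736.

2736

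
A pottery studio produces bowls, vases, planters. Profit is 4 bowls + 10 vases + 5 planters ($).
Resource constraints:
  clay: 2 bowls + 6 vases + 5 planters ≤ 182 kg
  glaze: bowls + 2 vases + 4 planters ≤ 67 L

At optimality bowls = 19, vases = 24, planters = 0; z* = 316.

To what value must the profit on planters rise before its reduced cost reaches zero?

Check each constraint at x*: clay 182/182 (tight); glaze 67/67 (tight).
The binding rows give the dual system: 2·y_clay + 1·y_glaze = 4 and 6·y_clay + 2·y_glaze = 10.
Solving: y_clay = 1, y_glaze = 2.
planters enters the basis when its profit ≥ yᵀa₃ = 1·5 + 2·4 = 13.

13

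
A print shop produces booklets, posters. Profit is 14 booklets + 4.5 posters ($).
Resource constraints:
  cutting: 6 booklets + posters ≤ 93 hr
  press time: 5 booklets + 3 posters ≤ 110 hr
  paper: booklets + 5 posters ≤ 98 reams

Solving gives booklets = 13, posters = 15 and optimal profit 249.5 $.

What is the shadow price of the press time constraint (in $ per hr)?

1

At the optimum: cutting uses 93 of 93 (binding); press time uses 110 of 110 (binding); paper uses 88 of 98 (slack = 10).
Since paper is not tight, its dual is 0.
The binding rows give the dual system: 6·y_cutting + 5·y_press time = 14 and 1·y_cutting + 3·y_press time = 4.5.
→ y_cutting = 1.5 and y_press time = 1.
Shadow price of press time = 1.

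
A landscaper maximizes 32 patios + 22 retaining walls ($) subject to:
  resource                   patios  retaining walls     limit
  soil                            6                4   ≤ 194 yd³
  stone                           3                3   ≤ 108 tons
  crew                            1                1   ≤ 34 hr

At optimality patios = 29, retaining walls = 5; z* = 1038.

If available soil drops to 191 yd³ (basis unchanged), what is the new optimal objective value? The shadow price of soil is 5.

1023

Δb = -3, so new z* = 1038 + (5)·(-3) = 1038 − 15 = 1023.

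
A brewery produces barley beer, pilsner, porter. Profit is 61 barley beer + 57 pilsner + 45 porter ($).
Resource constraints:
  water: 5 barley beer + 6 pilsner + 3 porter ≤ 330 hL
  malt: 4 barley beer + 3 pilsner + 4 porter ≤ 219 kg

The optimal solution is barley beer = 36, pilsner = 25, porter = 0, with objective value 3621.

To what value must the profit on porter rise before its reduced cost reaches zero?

Check each constraint at x*: water 330/330 (tight); malt 219/219 (tight).
Dual feasibility on the basic columns requires 5·y_water + 4·y_malt = 61, 6·y_water + 3·y_malt = 57.
→ y_water = 5 and y_malt = 9.
porter enters the basis when its profit ≥ yᵀa₃ = 5·3 + 9·4 = 51.

51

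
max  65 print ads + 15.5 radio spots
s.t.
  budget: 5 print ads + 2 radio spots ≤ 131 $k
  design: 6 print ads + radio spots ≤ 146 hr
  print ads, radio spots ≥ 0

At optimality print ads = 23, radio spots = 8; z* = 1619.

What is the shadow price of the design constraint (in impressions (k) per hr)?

7.5

At the optimum: budget uses 131 of 131 (binding); design uses 146 of 146 (binding).
From A_Bᵀ y = c: 5·y_budget + 6·y_design = 65; 2·y_budget + 1·y_design = 15.5.
This yields shadow prices y_budget = 4, y_design = 7.5.
Shadow price of design = 7.5.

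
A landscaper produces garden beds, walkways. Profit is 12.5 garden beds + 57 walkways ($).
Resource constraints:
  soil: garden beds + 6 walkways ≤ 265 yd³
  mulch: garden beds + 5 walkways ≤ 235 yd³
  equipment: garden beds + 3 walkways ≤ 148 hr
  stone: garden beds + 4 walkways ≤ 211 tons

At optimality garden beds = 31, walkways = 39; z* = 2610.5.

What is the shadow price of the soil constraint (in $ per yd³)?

6.5

Check each constraint at x*: soil 265/265 (tight); mulch 226/235 (slack 9); equipment 148/148 (tight); stone 187/211 (slack 24).
Slack constraints have shadow price 0 (complementary slackness).
From A_Bᵀ y = c: 1·y_soil + 1·y_equipment = 12.5; 6·y_soil + 3·y_equipment = 57.
Solving: y_soil = 6.5, y_equipment = 6.
Shadow price of soil = 6.5.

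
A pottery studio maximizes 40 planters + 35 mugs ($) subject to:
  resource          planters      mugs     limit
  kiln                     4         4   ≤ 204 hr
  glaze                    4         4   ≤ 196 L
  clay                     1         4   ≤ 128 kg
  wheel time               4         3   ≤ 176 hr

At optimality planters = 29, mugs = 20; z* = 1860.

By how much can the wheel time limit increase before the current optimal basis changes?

20

Binding constraints: glaze, wheel time. The basis is B = [[4,4],[4,3]] with det -4.
Per unit increase in wheel time, x* moves by d = (1, -1).
The basis stays optimal until mugs reaches 0; allowable increase = 20 hr.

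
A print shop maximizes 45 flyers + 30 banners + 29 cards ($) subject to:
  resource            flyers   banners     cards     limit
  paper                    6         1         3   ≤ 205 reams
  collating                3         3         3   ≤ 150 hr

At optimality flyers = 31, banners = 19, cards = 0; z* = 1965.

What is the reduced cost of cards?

-7

Check each constraint at x*: paper 205/205 (tight); collating 150/150 (tight).
Dual feasibility on the basic columns requires 6·y_paper + 3·y_collating = 45, 1·y_paper + 3·y_collating = 30.
Solving: y_paper = 3, y_collating = 9.
Reduced cost of cards: c₃ − yᵀa₃ = 29 − (3·3 + 9·3) = 29 − 36 = -7.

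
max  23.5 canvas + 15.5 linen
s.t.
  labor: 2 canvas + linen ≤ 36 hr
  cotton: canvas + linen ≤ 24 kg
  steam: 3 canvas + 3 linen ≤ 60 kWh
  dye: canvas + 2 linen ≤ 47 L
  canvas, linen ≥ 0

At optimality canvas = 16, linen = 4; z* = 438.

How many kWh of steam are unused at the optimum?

0

steam used = 3·16 + 3·4 = 60; slack = 60 − 60 = 0.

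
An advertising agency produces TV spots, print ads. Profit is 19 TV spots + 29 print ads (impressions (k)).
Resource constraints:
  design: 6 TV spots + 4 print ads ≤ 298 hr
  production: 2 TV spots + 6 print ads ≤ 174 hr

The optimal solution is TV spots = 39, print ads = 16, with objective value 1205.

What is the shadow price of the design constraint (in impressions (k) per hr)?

Both design and production are binding at x*.
Dual feasibility on the basic columns requires 6·y_design + 2·y_production = 19, 4·y_design + 6·y_production = 29.
→ y_design = 2 and y_production = 3.5.
Shadow price of design = 2.

2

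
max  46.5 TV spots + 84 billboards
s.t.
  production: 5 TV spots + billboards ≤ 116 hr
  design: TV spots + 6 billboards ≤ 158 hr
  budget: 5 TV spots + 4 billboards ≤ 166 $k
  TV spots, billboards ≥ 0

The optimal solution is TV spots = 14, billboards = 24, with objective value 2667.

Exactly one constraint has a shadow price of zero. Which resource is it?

production

production: 94/116 (slack 22)
design: 158/158 (binding)
budget: 166/166 (binding)
By complementary slackness, a constraint with positive slack has shadow price 0 → production.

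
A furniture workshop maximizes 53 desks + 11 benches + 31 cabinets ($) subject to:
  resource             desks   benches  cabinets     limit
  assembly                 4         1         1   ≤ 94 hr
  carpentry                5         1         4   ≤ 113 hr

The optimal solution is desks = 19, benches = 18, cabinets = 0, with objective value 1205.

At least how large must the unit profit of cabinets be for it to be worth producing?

38

Check each constraint at x*: assembly 94/94 (tight); carpentry 113/113 (tight).
Dual feasibility on the basic columns requires 4·y_assembly + 5·y_carpentry = 53, 1·y_assembly + 1·y_carpentry = 11.
Solving: y_assembly = 2, y_carpentry = 9.
cabinets enters the basis when its profit ≥ yᵀa₃ = 2·1 + 9·4 = 38.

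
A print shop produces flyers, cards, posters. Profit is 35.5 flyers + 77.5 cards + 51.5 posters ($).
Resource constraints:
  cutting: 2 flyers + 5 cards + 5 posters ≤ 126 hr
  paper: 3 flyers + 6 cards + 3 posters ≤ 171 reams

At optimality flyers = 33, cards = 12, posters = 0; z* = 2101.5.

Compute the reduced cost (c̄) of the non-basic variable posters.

-3.5

Check each constraint at x*: cutting 126/126 (tight); paper 171/171 (tight).
From A_Bᵀ y = c: 2·y_cutting + 3·y_paper = 35.5; 5·y_cutting + 6·y_paper = 77.5.
This yields shadow prices y_cutting = 6.5, y_paper = 7.5.
Reduced cost of posters: c₃ − yᵀa₃ = 51.5 − (6.5·5 + 7.5·3) = 51.5 − 55 = -3.5.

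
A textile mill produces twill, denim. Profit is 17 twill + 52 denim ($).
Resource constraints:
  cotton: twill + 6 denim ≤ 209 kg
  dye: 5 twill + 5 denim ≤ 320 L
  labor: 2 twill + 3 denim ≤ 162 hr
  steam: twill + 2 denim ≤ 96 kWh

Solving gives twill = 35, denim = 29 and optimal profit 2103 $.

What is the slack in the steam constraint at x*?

3

steam used = 1·35 + 2·29 = 93; slack = 96 − 93 = 3.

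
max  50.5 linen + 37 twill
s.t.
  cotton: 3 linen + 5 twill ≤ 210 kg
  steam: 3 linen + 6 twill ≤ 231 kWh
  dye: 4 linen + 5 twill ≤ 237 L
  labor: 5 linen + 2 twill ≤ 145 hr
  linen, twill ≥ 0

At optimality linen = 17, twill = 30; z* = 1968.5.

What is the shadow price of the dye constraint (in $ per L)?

Check each constraint at x*: cotton 201/210 (slack 9); steam 231/231 (tight); dye 218/237 (slack 19); labor 145/145 (tight).
Since cotton, dye are not tight, their duals are 0.
Dual feasibility on the basic columns requires 3·y_steam + 5·y_labor = 50.5, 6·y_steam + 2·y_labor = 37.
→ y_steam = 3.5 and y_labor = 8.
Shadow price of dye = 0.

0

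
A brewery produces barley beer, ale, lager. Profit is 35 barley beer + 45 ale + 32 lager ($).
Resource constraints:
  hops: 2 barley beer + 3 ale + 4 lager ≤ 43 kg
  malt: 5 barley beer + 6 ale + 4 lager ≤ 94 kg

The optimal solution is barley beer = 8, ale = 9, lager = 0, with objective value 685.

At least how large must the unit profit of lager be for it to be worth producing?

Check each constraint at x*: hops 43/43 (tight); malt 94/94 (tight).
The binding rows give the dual system: 2·y_hops + 5·y_malt = 35 and 3·y_hops + 6·y_malt = 45.
→ y_hops = 5 and y_malt = 5.
lager enters the basis when its profit ≥ yᵀa₃ = 5·4 + 5·4 = 40.

40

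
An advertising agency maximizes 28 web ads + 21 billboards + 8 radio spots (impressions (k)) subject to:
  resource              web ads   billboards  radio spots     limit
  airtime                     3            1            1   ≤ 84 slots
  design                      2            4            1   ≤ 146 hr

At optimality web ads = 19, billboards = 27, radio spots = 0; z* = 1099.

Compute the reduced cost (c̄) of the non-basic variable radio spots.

-2.5

At the optimum: airtime uses 84 of 84 (binding); design uses 146 of 146 (binding).
Dual feasibility on the basic columns requires 3·y_airtime + 2·y_design = 28, 1·y_airtime + 4·y_design = 21.
This yields shadow prices y_airtime = 7, y_design = 3.5.
Reduced cost of radio spots: c₃ − yᵀa₃ = 8 − (7·1 + 3.5·1) = 8 − 10.5 = -2.5.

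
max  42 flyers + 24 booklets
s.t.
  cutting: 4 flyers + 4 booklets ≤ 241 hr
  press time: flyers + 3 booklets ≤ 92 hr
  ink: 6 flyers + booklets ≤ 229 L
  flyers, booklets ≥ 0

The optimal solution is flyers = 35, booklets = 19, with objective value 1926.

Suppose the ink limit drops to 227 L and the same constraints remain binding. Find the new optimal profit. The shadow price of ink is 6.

Δb = -2, so new z* = 1926 + (6)·(-2) = 1926 − 12 = 1914.

1914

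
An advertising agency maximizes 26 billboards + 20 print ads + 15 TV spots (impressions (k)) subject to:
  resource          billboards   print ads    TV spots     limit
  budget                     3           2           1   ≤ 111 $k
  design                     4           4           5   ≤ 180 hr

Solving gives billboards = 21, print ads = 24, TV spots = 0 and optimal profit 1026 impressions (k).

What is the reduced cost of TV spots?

-1

Both budget and design are binding at x*.
The binding rows give the dual system: 3·y_budget + 4·y_design = 26 and 2·y_budget + 4·y_design = 20.
Solving: y_budget = 6, y_design = 2.
Reduced cost of TV spots: c₃ − yᵀa₃ = 15 − (6·1 + 2·5) = 15 − 16 = -1.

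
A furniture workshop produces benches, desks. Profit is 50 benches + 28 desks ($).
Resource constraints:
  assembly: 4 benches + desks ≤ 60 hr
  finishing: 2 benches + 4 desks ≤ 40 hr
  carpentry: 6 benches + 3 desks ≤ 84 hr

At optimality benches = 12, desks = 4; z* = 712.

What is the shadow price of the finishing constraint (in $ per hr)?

At the optimum: assembly uses 52 of 60 (slack = 8); finishing uses 40 of 40 (binding); carpentry uses 84 of 84 (binding).
Since assembly is not tight, its dual is 0.
Dual feasibility on the basic columns requires 2·y_finishing + 6·y_carpentry = 50, 4·y_finishing + 3·y_carpentry = 28.
→ y_finishing = 1 and y_carpentry = 8.
Shadow price of finishing = 1.

1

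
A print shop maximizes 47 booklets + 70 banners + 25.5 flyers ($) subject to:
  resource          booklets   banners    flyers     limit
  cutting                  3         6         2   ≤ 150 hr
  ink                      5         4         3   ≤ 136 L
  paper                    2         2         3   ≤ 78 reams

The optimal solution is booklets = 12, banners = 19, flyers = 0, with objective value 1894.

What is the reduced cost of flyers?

-4.5

At the optimum: cutting uses 150 of 150 (binding); ink uses 136 of 136 (binding); paper uses 62 of 78 (slack = 16).
By complementary slackness, y = 0 for the non-binding constraint.
The binding rows give the dual system: 3·y_cutting + 5·y_ink = 47 and 6·y_cutting + 4·y_ink = 70.
Solving: y_cutting = 9, y_ink = 4.
Reduced cost of flyers: c₃ − yᵀa₃ = 25.5 − (9·2 + 4·3) = 25.5 − 30 = -4.5.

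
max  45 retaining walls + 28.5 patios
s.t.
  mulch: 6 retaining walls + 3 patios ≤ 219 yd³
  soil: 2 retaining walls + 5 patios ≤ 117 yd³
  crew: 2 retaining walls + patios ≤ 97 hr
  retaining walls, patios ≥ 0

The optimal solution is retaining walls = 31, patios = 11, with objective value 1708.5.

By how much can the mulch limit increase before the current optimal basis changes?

Binding constraints: mulch, soil. The basis is B = [[6,3],[2,5]] with det 24.
Per unit increase in mulch, x* moves by d = (0.2083, -0.0833).
The basis stays optimal until crew becomes binding; allowable increase = 72 yd³.

72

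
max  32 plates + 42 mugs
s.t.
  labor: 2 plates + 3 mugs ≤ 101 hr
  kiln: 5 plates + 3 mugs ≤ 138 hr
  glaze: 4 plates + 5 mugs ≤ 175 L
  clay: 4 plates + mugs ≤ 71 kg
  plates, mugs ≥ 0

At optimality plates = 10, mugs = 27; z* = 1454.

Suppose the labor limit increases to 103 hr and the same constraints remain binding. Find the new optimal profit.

Binding: labor and glaze. Non-binding: kiln (7 unused), clay (4 unused).
Slack constraints have shadow price 0 (complementary slackness).
The binding rows give the dual system: 2·y_labor + 4·y_glaze = 32 and 3·y_labor + 5·y_glaze = 42.
→ y_labor = 4 and y_glaze = 6.
Δz = y_labor·Δb = 4 × (2) = 8, so new z* = 1454 + 8 = 1462.

1462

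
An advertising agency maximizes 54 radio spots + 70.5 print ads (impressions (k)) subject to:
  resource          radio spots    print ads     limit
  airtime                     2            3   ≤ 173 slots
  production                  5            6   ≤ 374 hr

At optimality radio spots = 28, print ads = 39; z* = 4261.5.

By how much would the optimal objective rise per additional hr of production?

7

Both airtime and production are binding at x*.
The binding rows give the dual system: 2·y_airtime + 5·y_production = 54 and 3·y_airtime + 6·y_production = 70.5.
This yields shadow prices y_airtime = 9.5, y_production = 7.
Shadow price of production = 7.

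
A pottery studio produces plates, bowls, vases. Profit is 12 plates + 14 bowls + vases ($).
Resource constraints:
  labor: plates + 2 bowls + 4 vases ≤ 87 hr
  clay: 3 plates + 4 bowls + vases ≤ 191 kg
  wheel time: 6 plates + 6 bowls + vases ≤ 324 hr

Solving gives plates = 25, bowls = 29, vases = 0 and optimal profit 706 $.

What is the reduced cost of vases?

-2

Check each constraint at x*: labor 83/87 (slack 4); clay 191/191 (tight); wheel time 324/324 (tight).
Since labor is not tight, its dual is 0.
The binding rows give the dual system: 3·y_clay + 6·y_wheel time = 12 and 4·y_clay + 6·y_wheel time = 14.
→ y_clay = 2 and y_wheel time = 1.
Reduced cost of vases: c₃ − yᵀa₃ = 1 − (2·1 + 1·1) = 1 − 3 = -2.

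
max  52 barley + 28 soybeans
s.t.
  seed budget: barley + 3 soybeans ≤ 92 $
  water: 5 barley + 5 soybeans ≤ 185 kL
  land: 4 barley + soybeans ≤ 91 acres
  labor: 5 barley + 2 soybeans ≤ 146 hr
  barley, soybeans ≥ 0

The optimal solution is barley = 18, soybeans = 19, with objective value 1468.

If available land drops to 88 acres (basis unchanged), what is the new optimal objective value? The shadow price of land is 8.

1444

Δb = -3, so new z* = 1468 + (8)·(-3) = 1468 − 24 = 1444.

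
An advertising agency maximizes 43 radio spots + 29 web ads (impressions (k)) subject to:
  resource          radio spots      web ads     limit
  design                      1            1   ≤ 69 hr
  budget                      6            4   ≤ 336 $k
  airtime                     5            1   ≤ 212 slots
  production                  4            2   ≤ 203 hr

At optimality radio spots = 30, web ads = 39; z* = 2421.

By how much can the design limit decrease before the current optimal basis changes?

Binding constraints: design, budget. The basis is B = [[1,1],[6,4]] with det -2.
Per unit decrease in design, x* moves by d = (2, -3).
The basis stays optimal until production becomes binding; allowable decrease = 2.5 hr.

2.5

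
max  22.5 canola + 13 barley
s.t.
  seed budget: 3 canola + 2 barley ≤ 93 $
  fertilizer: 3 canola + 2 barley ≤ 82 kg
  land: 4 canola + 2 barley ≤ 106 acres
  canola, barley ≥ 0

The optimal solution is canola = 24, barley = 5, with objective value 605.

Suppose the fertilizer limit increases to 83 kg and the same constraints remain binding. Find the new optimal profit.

608.5

Binding: fertilizer and land. Non-binding: seed budget (11 unused).
By complementary slackness, y = 0 for the non-binding constraint.
Dual feasibility on the basic columns requires 3·y_fertilizer + 4·y_land = 22.5, 2·y_fertilizer + 2·y_land = 13.
→ y_fertilizer = 3.5 and y_land = 3.
Δz = y_fertilizer·Δb = 3.5 × (1) = 3.5, so new z* = 605 + 3.5 = 608.5.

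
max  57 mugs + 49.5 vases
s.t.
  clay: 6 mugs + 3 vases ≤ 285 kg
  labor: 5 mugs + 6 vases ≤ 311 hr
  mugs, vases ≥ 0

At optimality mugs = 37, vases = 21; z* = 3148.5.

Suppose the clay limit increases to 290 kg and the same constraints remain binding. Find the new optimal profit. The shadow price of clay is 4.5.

Δb = 5, so new z* = 3148.5 + (4.5)·(5) = 3148.5 + 22.5 = 3171.

3171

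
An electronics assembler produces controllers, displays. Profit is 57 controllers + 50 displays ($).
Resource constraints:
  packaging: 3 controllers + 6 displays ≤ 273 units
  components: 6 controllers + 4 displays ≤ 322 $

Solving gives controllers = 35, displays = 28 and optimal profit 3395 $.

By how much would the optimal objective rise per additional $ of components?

Check each constraint at x*: packaging 273/273 (tight); components 322/322 (tight).
From A_Bᵀ y = c: 3·y_packaging + 6·y_components = 57; 6·y_packaging + 4·y_components = 50.
→ y_packaging = 3 and y_components = 8.
Shadow price of components = 8.

8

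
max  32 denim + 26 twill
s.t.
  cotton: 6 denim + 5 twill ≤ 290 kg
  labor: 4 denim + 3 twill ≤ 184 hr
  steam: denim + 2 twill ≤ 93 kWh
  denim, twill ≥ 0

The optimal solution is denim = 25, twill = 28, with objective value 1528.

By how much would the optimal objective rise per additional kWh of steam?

Binding: cotton and labor. Non-binding: steam (12 unused).
Since steam is not tight, its dual is 0.
Dual feasibility on the basic columns requires 6·y_cotton + 4·y_labor = 32, 5·y_cotton + 3·y_labor = 26.
This yields shadow prices y_cotton = 4, y_labor = 2.
Shadow price of steam = 0.

0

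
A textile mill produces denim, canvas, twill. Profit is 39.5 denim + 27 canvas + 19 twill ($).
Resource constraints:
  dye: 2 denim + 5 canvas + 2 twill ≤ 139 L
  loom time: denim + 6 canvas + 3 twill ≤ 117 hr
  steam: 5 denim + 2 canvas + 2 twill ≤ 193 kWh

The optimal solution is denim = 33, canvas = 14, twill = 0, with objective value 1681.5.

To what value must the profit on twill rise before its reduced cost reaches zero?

21

Binding: loom time and steam. Non-binding: dye (3 unused).
By complementary slackness, y = 0 for the non-binding constraint.
From A_Bᵀ y = c: 1·y_loom time + 5·y_steam = 39.5; 6·y_loom time + 2·y_steam = 27.
This yields shadow prices y_loom time = 2, y_steam = 7.5.
twill enters the basis when its profit ≥ yᵀa₃ = 2·3 + 7.5·2 = 21.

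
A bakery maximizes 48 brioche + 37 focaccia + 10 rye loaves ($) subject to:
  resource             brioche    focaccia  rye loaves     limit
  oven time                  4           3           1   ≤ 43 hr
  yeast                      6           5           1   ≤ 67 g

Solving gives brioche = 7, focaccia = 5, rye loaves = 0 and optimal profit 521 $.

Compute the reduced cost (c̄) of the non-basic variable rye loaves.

At the optimum: oven time uses 43 of 43 (binding); yeast uses 67 of 67 (binding).
The binding rows give the dual system: 4·y_oven time + 6·y_yeast = 48 and 3·y_oven time + 5·y_yeast = 37.
→ y_oven time = 9 and y_yeast = 2.
Reduced cost of rye loaves: c₃ − yᵀa₃ = 10 − (9·1 + 2·1) = 10 − 11 = -1.

-1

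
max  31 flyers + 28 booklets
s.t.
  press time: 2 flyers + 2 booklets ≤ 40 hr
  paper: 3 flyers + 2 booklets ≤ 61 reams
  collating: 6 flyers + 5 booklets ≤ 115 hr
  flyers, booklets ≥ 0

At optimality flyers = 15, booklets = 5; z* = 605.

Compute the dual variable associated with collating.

3

Check each constraint at x*: press time 40/40 (tight); paper 55/61 (slack 6); collating 115/115 (tight).
Slack constraints have shadow price 0 (complementary slackness).
From A_Bᵀ y = c: 2·y_press time + 6·y_collating = 31; 2·y_press time + 5·y_collating = 28.
This yields shadow prices y_press time = 6.5, y_collating = 3.
Shadow price of collating = 3.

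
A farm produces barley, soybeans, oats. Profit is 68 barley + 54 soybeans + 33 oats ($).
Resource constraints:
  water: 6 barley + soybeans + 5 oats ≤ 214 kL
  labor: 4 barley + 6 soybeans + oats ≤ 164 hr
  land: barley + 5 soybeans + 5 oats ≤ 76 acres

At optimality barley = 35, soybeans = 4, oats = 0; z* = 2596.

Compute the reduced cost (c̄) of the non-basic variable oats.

At the optimum: water uses 214 of 214 (binding); labor uses 164 of 164 (binding); land uses 55 of 76 (slack = 21).
By complementary slackness, y = 0 for the non-binding constraint.
From A_Bᵀ y = c: 6·y_water + 4·y_labor = 68; 1·y_water + 6·y_labor = 54.
This yields shadow prices y_water = 6, y_labor = 8.
Reduced cost of oats: c₃ − yᵀa₃ = 33 − (6·5 + 8·1) = 33 − 38 = -5.

-5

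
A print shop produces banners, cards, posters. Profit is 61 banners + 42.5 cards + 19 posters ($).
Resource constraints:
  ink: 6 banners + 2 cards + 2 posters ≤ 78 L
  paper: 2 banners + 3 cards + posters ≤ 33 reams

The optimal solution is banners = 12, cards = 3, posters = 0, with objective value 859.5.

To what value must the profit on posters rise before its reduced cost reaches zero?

At the optimum: ink uses 78 of 78 (binding); paper uses 33 of 33 (binding).
The binding rows give the dual system: 6·y_ink + 2·y_paper = 61 and 2·y_ink + 3·y_paper = 42.5.
→ y_ink = 7 and y_paper = 9.5.
posters enters the basis when its profit ≥ yᵀa₃ = 7·2 + 9.5·1 = 23.5.

23.5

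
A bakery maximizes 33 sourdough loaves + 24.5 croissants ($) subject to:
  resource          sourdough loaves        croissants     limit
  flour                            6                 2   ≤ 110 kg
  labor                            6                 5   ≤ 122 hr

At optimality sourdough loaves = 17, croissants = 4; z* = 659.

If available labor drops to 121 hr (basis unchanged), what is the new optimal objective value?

Check each constraint at x*: flour 110/110 (tight); labor 122/122 (tight).
The binding rows give the dual system: 6·y_flour + 6·y_labor = 33 and 2·y_flour + 5·y_labor = 24.5.
→ y_flour = 1 and y_labor = 4.5.
Δz = y_labor·Δb = 4.5 × (-1) = -4.5, so new z* = 659 − 4.5 = 654.5.

654.5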